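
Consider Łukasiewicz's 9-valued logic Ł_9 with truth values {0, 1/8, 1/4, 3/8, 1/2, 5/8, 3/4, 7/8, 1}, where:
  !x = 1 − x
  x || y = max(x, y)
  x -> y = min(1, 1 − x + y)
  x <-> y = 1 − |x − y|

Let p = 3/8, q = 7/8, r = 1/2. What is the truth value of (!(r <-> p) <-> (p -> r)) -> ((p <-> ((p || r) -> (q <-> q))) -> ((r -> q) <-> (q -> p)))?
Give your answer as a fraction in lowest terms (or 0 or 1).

1

r <-> p = 1/2 <-> 3/8 = 7/8
!(r <-> p) = !7/8 = 1/8
p -> r = 3/8 -> 1/2 = 1
!(r <-> p) <-> (p -> r) = 1/8 <-> 1 = 1/8
p || r = 3/8 || 1/2 = 1/2
q <-> q = 7/8 <-> 7/8 = 1
(p || r) -> (q <-> q) = 1/2 -> 1 = 1
p <-> ((p || r) -> (q <-> q)) = 3/8 <-> 1 = 3/8
r -> q = 1/2 -> 7/8 = 1
q -> p = 7/8 -> 3/8 = 1/2
(r -> q) <-> (q -> p) = 1 <-> 1/2 = 1/2
(p <-> ((p || r) -> (q <-> q))) -> ((r -> q) <-> (q -> p)) = 3/8 -> 1/2 = 1
(!(r <-> p) <-> (p -> r)) -> ((p <-> ((p || r) -> (q <-> q))) -> ((r -> q) <-> (q -> p))) = 1/8 -> 1 = 1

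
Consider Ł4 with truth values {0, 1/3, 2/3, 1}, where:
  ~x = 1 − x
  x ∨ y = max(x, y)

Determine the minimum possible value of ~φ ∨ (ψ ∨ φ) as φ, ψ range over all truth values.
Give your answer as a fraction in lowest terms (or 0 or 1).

2/3

Take φ = 1/3, ψ = 0:
~φ = ~1/3 = 2/3
ψ ∨ φ = 0 ∨ 1/3 = 1/3
~φ ∨ (ψ ∨ φ) = 2/3 ∨ 1/3 = 2/3
No assignment yields a value below 2/3, so this is the minimum.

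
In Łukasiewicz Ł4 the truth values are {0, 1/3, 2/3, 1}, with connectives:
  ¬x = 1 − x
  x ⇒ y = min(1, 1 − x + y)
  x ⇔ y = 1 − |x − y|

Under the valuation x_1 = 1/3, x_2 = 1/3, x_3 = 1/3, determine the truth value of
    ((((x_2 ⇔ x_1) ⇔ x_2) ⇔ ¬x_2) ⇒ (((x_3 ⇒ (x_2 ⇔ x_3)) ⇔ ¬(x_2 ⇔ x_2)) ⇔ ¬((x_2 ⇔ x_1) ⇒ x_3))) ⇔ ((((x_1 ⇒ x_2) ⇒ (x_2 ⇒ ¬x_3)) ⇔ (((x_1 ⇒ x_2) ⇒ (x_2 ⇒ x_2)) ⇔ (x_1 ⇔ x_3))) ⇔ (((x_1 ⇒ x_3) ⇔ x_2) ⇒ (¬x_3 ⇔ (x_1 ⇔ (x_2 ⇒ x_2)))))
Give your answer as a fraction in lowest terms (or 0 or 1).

2/3

x_2 ⇔ x_1 = 1/3 ⇔ 1/3 = 1
(x_2 ⇔ x_1) ⇔ x_2 = 1 ⇔ 1/3 = 1/3
¬x_2 = ¬1/3 = 2/3
((x_2 ⇔ x_1) ⇔ x_2) ⇔ ¬x_2 = 1/3 ⇔ 2/3 = 2/3
x_2 ⇔ x_3 = 1/3 ⇔ 1/3 = 1
x_3 ⇒ (x_2 ⇔ x_3) = 1/3 ⇒ 1 = 1
x_2 ⇔ x_2 = 1/3 ⇔ 1/3 = 1
¬(x_2 ⇔ x_2) = ¬1 = 0
(x_3 ⇒ (x_2 ⇔ x_3)) ⇔ ¬(x_2 ⇔ x_2) = 1 ⇔ 0 = 0
x_2 ⇔ x_1 = 1/3 ⇔ 1/3 = 1
(x_2 ⇔ x_1) ⇒ x_3 = 1 ⇒ 1/3 = 1/3
¬((x_2 ⇔ x_1) ⇒ x_3) = ¬1/3 = 2/3
((x_3 ⇒ (x_2 ⇔ x_3)) ⇔ ¬(x_2 ⇔ x_2)) ⇔ ¬((x_2 ⇔ x_1) ⇒ x_3) = 0 ⇔ 2/3 = 1/3
(((x_2 ⇔ x_1) ⇔ x_2) ⇔ ¬x_2) ⇒ (((x_3 ⇒ (x_2 ⇔ x_3)) ⇔ ¬(x_2 ⇔ x_2)) ⇔ ¬((x_2 ⇔ x_1) ⇒ x_3)) = 2/3 ⇒ 1/3 = 2/3
x_1 ⇒ x_2 = 1/3 ⇒ 1/3 = 1
¬x_3 = ¬1/3 = 2/3
x_2 ⇒ ¬x_3 = 1/3 ⇒ 2/3 = 1
(x_1 ⇒ x_2) ⇒ (x_2 ⇒ ¬x_3) = 1 ⇒ 1 = 1
x_1 ⇒ x_2 = 1/3 ⇒ 1/3 = 1
x_2 ⇒ x_2 = 1/3 ⇒ 1/3 = 1
(x_1 ⇒ x_2) ⇒ (x_2 ⇒ x_2) = 1 ⇒ 1 = 1
x_1 ⇔ x_3 = 1/3 ⇔ 1/3 = 1
((x_1 ⇒ x_2) ⇒ (x_2 ⇒ x_2)) ⇔ (x_1 ⇔ x_3) = 1 ⇔ 1 = 1
((x_1 ⇒ x_2) ⇒ (x_2 ⇒ ¬x_3)) ⇔ (((x_1 ⇒ x_2) ⇒ (x_2 ⇒ x_2)) ⇔ (x_1 ⇔ x_3)) = 1 ⇔ 1 = 1
x_1 ⇒ x_3 = 1/3 ⇒ 1/3 = 1
(x_1 ⇒ x_3) ⇔ x_2 = 1 ⇔ 1/3 = 1/3
¬x_3 = ¬1/3 = 2/3
x_2 ⇒ x_2 = 1/3 ⇒ 1/3 = 1
x_1 ⇔ (x_2 ⇒ x_2) = 1/3 ⇔ 1 = 1/3
¬x_3 ⇔ (x_1 ⇔ (x_2 ⇒ x_2)) = 2/3 ⇔ 1/3 = 2/3
((x_1 ⇒ x_3) ⇔ x_2) ⇒ (¬x_3 ⇔ (x_1 ⇔ (x_2 ⇒ x_2))) = 1/3 ⇒ 2/3 = 1
(((x_1 ⇒ x_2) ⇒ (x_2 ⇒ ¬x_3)) ⇔ (((x_1 ⇒ x_2) ⇒ (x_2 ⇒ x_2)) ⇔ (x_1 ⇔ x_3))) ⇔ (((x_1 ⇒ x_3) ⇔ x_2) ⇒ (¬x_3 ⇔ (x_1 ⇔ (x_2 ⇒ x_2)))) = 1 ⇔ 1 = 1
((((x_2 ⇔ x_1) ⇔ x_2) ⇔ ¬x_2) ⇒ (((x_3 ⇒ (x_2 ⇔ x_3)) ⇔ ¬(x_2 ⇔ x_2)) ⇔ ¬((x_2 ⇔ x_1) ⇒ x_3))) ⇔ ((((x_1 ⇒ x_2) ⇒ (x_2 ⇒ ¬x_3)) ⇔ (((x_1 ⇒ x_2) ⇒ (x_2 ⇒ x_2)) ⇔ (x_1 ⇔ x_3))) ⇔ (((x_1 ⇒ x_3) ⇔ x_2) ⇒ (¬x_3 ⇔ (x_1 ⇔ (x_2 ⇒ x_2))))) = 2/3 ⇔ 1 = 2/3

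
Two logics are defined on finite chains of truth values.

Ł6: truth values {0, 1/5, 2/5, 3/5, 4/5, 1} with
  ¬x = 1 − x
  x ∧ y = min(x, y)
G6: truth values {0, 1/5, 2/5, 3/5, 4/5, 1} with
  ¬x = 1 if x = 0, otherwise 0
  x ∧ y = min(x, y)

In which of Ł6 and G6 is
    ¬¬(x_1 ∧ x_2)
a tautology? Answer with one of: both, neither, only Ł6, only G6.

In Ł6: at x_1 = 0, x_2 = 0 the value is 0 — not a tautology.
In G6: at x_1 = 0, x_2 = 0 the value is 0 — not a tautology.

neither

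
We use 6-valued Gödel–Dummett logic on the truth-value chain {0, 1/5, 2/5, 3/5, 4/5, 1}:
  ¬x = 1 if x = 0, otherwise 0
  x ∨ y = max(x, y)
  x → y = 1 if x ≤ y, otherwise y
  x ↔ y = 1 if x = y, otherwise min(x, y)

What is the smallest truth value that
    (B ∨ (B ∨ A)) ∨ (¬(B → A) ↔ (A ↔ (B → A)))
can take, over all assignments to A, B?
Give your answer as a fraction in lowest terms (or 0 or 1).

Take A = 1/5, B = 0:
B ∨ A = 0 ∨ 1/5 = 1/5
B ∨ (B ∨ A) = 0 ∨ 1/5 = 1/5
B → A = 0 → 1/5 = 1
¬(B → A) = ¬1 = 0
B → A = 0 → 1/5 = 1
A ↔ (B → A) = 1/5 ↔ 1 = 1/5
¬(B → A) ↔ (A ↔ (B → A)) = 0 ↔ 1/5 = 0
(B ∨ (B ∨ A)) ∨ (¬(B → A) ↔ (A ↔ (B → A))) = 1/5 ∨ 0 = 1/5
No assignment yields a value below 1/5, so this is the minimum.

1/5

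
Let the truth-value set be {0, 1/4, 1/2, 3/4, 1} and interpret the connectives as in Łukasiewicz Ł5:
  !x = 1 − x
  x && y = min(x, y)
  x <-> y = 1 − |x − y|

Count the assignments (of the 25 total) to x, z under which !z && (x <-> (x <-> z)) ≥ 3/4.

value 1: 1 assignment (counts)
value 3/4: 2 assignments (counts)
value 1/2: 7 assignments
value 1/4: 8 assignments
value 0: 7 assignments
So 3 of the 25 assignments meet the threshold.

3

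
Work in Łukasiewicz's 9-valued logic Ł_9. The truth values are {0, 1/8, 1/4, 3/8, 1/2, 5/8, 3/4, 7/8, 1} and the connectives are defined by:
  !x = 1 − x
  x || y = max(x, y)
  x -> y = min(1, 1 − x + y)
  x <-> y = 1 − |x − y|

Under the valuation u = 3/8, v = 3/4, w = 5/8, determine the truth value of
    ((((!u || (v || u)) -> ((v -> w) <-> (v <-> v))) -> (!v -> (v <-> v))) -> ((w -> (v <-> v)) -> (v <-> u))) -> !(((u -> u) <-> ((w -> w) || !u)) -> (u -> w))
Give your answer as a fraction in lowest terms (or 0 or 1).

!u = !3/8 = 5/8
v || u = 3/4 || 3/8 = 3/4
!u || (v || u) = 5/8 || 3/4 = 3/4
v -> w = 3/4 -> 5/8 = 7/8
v <-> v = 3/4 <-> 3/4 = 1
(v -> w) <-> (v <-> v) = 7/8 <-> 1 = 7/8
(!u || (v || u)) -> ((v -> w) <-> (v <-> v)) = 3/4 -> 7/8 = 1
!v = !3/4 = 1/4
v <-> v = 3/4 <-> 3/4 = 1
!v -> (v <-> v) = 1/4 -> 1 = 1
((!u || (v || u)) -> ((v -> w) <-> (v <-> v))) -> (!v -> (v <-> v)) = 1 -> 1 = 1
v <-> v = 3/4 <-> 3/4 = 1
w -> (v <-> v) = 5/8 -> 1 = 1
v <-> u = 3/4 <-> 3/8 = 5/8
(w -> (v <-> v)) -> (v <-> u) = 1 -> 5/8 = 5/8
(((!u || (v || u)) -> ((v -> w) <-> (v <-> v))) -> (!v -> (v <-> v))) -> ((w -> (v <-> v)) -> (v <-> u)) = 1 -> 5/8 = 5/8
u -> u = 3/8 -> 3/8 = 1
w -> w = 5/8 -> 5/8 = 1
!u = !3/8 = 5/8
(w -> w) || !u = 1 || 5/8 = 1
(u -> u) <-> ((w -> w) || !u) = 1 <-> 1 = 1
u -> w = 3/8 -> 5/8 = 1
((u -> u) <-> ((w -> w) || !u)) -> (u -> w) = 1 -> 1 = 1
!(((u -> u) <-> ((w -> w) || !u)) -> (u -> w)) = !1 = 0
((((!u || (v || u)) -> ((v -> w) <-> (v <-> v))) -> (!v -> (v <-> v))) -> ((w -> (v <-> v)) -> (v <-> u))) -> !(((u -> u) <-> ((w -> w) || !u)) -> (u -> w)) = 5/8 -> 0 = 3/8

3/8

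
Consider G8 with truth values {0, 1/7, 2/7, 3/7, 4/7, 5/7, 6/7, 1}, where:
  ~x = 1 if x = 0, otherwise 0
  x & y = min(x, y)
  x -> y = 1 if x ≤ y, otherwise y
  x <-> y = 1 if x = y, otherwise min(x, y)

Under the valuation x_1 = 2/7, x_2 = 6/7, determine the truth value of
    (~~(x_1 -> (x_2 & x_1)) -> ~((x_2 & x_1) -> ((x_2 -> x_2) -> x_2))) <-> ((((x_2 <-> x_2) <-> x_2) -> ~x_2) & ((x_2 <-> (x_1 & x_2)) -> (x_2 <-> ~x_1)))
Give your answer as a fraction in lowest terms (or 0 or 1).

1

x_2 & x_1 = 6/7 & 2/7 = 2/7
x_1 -> (x_2 & x_1) = 2/7 -> 2/7 = 1
~(x_1 -> (x_2 & x_1)) = ~1 = 0
~~(x_1 -> (x_2 & x_1)) = ~0 = 1
x_2 & x_1 = 6/7 & 2/7 = 2/7
x_2 -> x_2 = 6/7 -> 6/7 = 1
(x_2 -> x_2) -> x_2 = 1 -> 6/7 = 6/7
(x_2 & x_1) -> ((x_2 -> x_2) -> x_2) = 2/7 -> 6/7 = 1
~((x_2 & x_1) -> ((x_2 -> x_2) -> x_2)) = ~1 = 0
~~(x_1 -> (x_2 & x_1)) -> ~((x_2 & x_1) -> ((x_2 -> x_2) -> x_2)) = 1 -> 0 = 0
x_2 <-> x_2 = 6/7 <-> 6/7 = 1
(x_2 <-> x_2) <-> x_2 = 1 <-> 6/7 = 6/7
~x_2 = ~6/7 = 0
((x_2 <-> x_2) <-> x_2) -> ~x_2 = 6/7 -> 0 = 0
x_1 & x_2 = 2/7 & 6/7 = 2/7
x_2 <-> (x_1 & x_2) = 6/7 <-> 2/7 = 2/7
~x_1 = ~2/7 = 0
x_2 <-> ~x_1 = 6/7 <-> 0 = 0
(x_2 <-> (x_1 & x_2)) -> (x_2 <-> ~x_1) = 2/7 -> 0 = 0
(((x_2 <-> x_2) <-> x_2) -> ~x_2) & ((x_2 <-> (x_1 & x_2)) -> (x_2 <-> ~x_1)) = 0 & 0 = 0
(~~(x_1 -> (x_2 & x_1)) -> ~((x_2 & x_1) -> ((x_2 -> x_2) -> x_2))) <-> ((((x_2 <-> x_2) <-> x_2) -> ~x_2) & ((x_2 <-> (x_1 & x_2)) -> (x_2 <-> ~x_1))) = 0 <-> 0 = 1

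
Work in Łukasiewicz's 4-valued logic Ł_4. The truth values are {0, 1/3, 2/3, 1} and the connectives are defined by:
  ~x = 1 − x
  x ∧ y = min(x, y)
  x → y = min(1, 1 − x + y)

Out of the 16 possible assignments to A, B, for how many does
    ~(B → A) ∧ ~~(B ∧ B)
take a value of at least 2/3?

3

A = 0, B = 0 ↦ 0  <
A = 0, B = 1/3 ↦ 1/3  <
A = 0, B = 2/3 ↦ 2/3  ≥
A = 0, B = 1 ↦ 1  ≥
A = 1/3, B = 0 ↦ 0  <
A = 1/3, B = 1/3 ↦ 0  <
A = 1/3, B = 2/3 ↦ 1/3  <
A = 1/3, B = 1 ↦ 2/3  ≥
A = 2/3, B = 0 ↦ 0  <
A = 2/3, B = 1/3 ↦ 0  <
A = 2/3, B = 2/3 ↦ 0  <
A = 2/3, B = 1 ↦ 1/3  <
A = 1, B = 0 ↦ 0  <
A = 1, B = 1/3 ↦ 0  <
A = 1, B = 2/3 ↦ 0  <
A = 1, B = 1 ↦ 0  <
So 3 of the 16 assignments meet the threshold.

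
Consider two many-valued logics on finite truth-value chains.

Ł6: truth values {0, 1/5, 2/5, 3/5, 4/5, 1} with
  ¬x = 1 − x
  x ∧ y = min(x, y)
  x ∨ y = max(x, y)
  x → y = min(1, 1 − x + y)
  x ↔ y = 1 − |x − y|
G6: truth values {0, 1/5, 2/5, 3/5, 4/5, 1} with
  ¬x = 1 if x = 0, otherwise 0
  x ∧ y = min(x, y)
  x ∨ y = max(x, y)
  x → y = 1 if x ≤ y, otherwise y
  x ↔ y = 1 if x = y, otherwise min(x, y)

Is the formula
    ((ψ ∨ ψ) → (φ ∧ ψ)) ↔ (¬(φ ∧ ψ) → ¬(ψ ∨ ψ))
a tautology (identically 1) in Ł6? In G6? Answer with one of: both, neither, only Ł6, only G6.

only Ł6

In Ł6: every assignment gives 1 — tautology.
In G6: at φ = 1/5, ψ = 2/5 the value is 1/5 — not a tautology.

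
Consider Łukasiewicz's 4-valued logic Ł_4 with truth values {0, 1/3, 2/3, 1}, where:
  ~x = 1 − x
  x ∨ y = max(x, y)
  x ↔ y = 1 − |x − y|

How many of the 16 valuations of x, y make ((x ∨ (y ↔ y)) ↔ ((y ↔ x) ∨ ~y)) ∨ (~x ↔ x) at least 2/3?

14

x = 0, y = 0 ↦ 1  ≥
x = 0, y = 1/3 ↦ 2/3  ≥
x = 0, y = 2/3 ↦ 1/3  <
x = 0, y = 1 ↦ 0  <
x = 1/3, y = 0 ↦ 1  ≥
x = 1/3, y = 1/3 ↦ 1  ≥
x = 1/3, y = 2/3 ↦ 2/3  ≥
x = 1/3, y = 1 ↦ 2/3  ≥
x = 2/3, y = 0 ↦ 1  ≥
x = 2/3, y = 1/3 ↦ 2/3  ≥
x = 2/3, y = 2/3 ↦ 1  ≥
x = 2/3, y = 1 ↦ 2/3  ≥
x = 1, y = 0 ↦ 1  ≥
x = 1, y = 1/3 ↦ 2/3  ≥
x = 1, y = 2/3 ↦ 2/3  ≥
x = 1, y = 1 ↦ 1  ≥
So 14 of the 16 assignments meet the threshold.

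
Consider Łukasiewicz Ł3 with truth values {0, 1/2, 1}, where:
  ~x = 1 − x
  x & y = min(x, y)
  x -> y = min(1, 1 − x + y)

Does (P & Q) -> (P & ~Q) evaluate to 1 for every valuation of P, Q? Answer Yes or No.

No

Counterexample: take P = 1/2, Q = 1.
P & Q = 1/2 & 1 = 1/2
~Q = ~1 = 0
P & ~Q = 1/2 & 0 = 0
(P & Q) -> (P & ~Q) = 1/2 -> 0 = 1/2
This gives 1/2 ≠ 1.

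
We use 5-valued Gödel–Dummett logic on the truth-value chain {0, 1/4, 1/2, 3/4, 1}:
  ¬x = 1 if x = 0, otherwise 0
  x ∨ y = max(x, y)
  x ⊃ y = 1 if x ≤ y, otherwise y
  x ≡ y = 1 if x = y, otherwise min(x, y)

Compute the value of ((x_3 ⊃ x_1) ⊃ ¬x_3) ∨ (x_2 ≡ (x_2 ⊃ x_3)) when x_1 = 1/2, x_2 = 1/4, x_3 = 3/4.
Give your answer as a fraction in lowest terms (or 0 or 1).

x_3 ⊃ x_1 = 3/4 ⊃ 1/2 = 1/2
¬x_3 = ¬3/4 = 0
(x_3 ⊃ x_1) ⊃ ¬x_3 = 1/2 ⊃ 0 = 0
x_2 ⊃ x_3 = 1/4 ⊃ 3/4 = 1
x_2 ≡ (x_2 ⊃ x_3) = 1/4 ≡ 1 = 1/4
((x_3 ⊃ x_1) ⊃ ¬x_3) ∨ (x_2 ≡ (x_2 ⊃ x_3)) = 0 ∨ 1/4 = 1/4

1/4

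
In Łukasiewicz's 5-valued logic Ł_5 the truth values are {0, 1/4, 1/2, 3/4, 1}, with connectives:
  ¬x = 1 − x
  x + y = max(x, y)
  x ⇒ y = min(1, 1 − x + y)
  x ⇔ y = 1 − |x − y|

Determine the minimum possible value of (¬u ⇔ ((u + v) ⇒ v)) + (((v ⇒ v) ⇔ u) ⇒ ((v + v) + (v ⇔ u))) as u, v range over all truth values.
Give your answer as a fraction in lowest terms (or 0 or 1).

Take u = 1, v = 1/2:
¬u = ¬1 = 0
u + v = 1 + 1/2 = 1
(u + v) ⇒ v = 1 ⇒ 1/2 = 1/2
¬u ⇔ ((u + v) ⇒ v) = 0 ⇔ 1/2 = 1/2
v ⇒ v = 1/2 ⇒ 1/2 = 1
(v ⇒ v) ⇔ u = 1 ⇔ 1 = 1
v + v = 1/2 + 1/2 = 1/2
v ⇔ u = 1/2 ⇔ 1 = 1/2
(v + v) + (v ⇔ u) = 1/2 + 1/2 = 1/2
((v ⇒ v) ⇔ u) ⇒ ((v + v) + (v ⇔ u)) = 1 ⇒ 1/2 = 1/2
(¬u ⇔ ((u + v) ⇒ v)) + (((v ⇒ v) ⇔ u) ⇒ ((v + v) + (v ⇔ u))) = 1/2 + 1/2 = 1/2
No assignment yields a value below 1/2, so this is the minimum.

1/2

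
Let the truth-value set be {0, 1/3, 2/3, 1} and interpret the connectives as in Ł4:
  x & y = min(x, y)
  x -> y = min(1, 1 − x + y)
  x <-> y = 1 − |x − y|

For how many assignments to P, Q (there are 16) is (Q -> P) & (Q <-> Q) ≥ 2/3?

P = 0, Q = 0 ↦ 1  ≥
P = 0, Q = 1/3 ↦ 2/3  ≥
P = 0, Q = 2/3 ↦ 1/3  <
P = 0, Q = 1 ↦ 0  <
P = 1/3, Q = 0 ↦ 1  ≥
P = 1/3, Q = 1/3 ↦ 1  ≥
P = 1/3, Q = 2/3 ↦ 2/3  ≥
P = 1/3, Q = 1 ↦ 1/3  <
P = 2/3, Q = 0 ↦ 1  ≥
P = 2/3, Q = 1/3 ↦ 1  ≥
P = 2/3, Q = 2/3 ↦ 1  ≥
P = 2/3, Q = 1 ↦ 2/3  ≥
P = 1, Q = 0 ↦ 1  ≥
P = 1, Q = 1/3 ↦ 1  ≥
P = 1, Q = 2/3 ↦ 1  ≥
P = 1, Q = 1 ↦ 1  ≥
So 13 of the 16 assignments meet the threshold.

13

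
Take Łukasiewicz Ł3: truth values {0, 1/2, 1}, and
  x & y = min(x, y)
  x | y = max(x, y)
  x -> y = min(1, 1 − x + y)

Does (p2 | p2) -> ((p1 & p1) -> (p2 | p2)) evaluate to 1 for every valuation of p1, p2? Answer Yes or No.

Yes

p1 = 0, p2 = 0 ↦ 1
p1 = 0, p2 = 1/2 ↦ 1
p1 = 0, p2 = 1 ↦ 1
p1 = 1/2, p2 = 0 ↦ 1
p1 = 1/2, p2 = 1/2 ↦ 1
p1 = 1/2, p2 = 1 ↦ 1
p1 = 1, p2 = 0 ↦ 1
p1 = 1, p2 = 1/2 ↦ 1
p1 = 1, p2 = 1 ↦ 1
Every assignment gives a value ≥ 1.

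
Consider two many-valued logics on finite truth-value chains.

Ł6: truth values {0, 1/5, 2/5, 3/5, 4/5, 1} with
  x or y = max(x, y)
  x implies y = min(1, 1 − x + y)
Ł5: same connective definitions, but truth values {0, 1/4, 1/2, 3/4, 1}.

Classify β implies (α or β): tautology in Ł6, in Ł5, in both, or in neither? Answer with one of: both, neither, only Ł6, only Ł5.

In Ł6: every assignment gives 1 — tautology.
In Ł5: every assignment gives 1 — tautology.

both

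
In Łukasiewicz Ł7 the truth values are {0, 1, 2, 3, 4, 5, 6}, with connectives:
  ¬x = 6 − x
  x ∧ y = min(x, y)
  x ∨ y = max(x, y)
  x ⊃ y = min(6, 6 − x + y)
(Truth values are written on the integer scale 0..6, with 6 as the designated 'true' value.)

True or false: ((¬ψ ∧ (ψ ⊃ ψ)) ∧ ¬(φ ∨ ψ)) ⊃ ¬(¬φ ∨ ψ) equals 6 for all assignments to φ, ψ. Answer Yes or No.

No

Counterexample: take φ = 0, ψ = 0.
¬ψ = ¬0 = 6
ψ ⊃ ψ = 0 ⊃ 0 = 6
¬ψ ∧ (ψ ⊃ ψ) = 6 ∧ 6 = 6
φ ∨ ψ = 0 ∨ 0 = 0
¬(φ ∨ ψ) = ¬0 = 6
(¬ψ ∧ (ψ ⊃ ψ)) ∧ ¬(φ ∨ ψ) = 6 ∧ 6 = 6
¬φ = ¬0 = 6
¬φ ∨ ψ = 6 ∨ 0 = 6
¬(¬φ ∨ ψ) = ¬6 = 0
((¬ψ ∧ (ψ ⊃ ψ)) ∧ ¬(φ ∨ ψ)) ⊃ ¬(¬φ ∨ ψ) = 6 ⊃ 0 = 0
This gives 0 ≠ 6.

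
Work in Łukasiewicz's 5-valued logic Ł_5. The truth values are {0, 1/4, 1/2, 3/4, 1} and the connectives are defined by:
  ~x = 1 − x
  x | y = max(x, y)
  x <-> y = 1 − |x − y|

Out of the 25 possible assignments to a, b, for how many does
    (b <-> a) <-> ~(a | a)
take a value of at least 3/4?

14

value 1: 7 assignments (counts)
value 3/4: 7 assignments (counts)
value 1/2: 6 assignments
value 1/4: 3 assignments
value 0: 2 assignments
So 14 of the 25 assignments meet the threshold.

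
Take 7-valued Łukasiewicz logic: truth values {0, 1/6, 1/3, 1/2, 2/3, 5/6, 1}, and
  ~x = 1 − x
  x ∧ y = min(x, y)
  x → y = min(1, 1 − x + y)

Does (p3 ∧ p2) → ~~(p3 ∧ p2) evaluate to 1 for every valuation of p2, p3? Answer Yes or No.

At p2 = 1/6, p3 = 5/6, for instance:
p3 ∧ p2 = 5/6 ∧ 1/6 = 1/6
~(p3 ∧ p2) = ~1/6 = 5/6
~~(p3 ∧ p2) = ~5/6 = 1/6
(p3 ∧ p2) → ~~(p3 ∧ p2) = 1/6 → 1/6 = 1
and checking the remaining 48 assignments likewise gives ≥ 1 in every case.

Yes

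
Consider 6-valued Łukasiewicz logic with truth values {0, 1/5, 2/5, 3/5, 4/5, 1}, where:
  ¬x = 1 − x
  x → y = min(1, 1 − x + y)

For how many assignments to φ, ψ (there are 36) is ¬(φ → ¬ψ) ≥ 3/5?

6

value 1: 1 assignment (counts)
value 4/5: 2 assignments (counts)
value 3/5: 3 assignments (counts)
value 2/5: 4 assignments
value 1/5: 5 assignments
value 0: 21 assignments
So 6 of the 36 assignments meet the threshold.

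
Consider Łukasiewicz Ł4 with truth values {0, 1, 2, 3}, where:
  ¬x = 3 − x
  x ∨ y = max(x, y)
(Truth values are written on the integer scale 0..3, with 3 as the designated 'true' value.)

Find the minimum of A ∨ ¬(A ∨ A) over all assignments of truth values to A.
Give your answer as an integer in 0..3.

Take A = 1:
A ∨ A = 1 ∨ 1 = 1
¬(A ∨ A) = ¬1 = 2
A ∨ ¬(A ∨ A) = 1 ∨ 2 = 2
No assignment yields a value below 2, so this is the minimum.

2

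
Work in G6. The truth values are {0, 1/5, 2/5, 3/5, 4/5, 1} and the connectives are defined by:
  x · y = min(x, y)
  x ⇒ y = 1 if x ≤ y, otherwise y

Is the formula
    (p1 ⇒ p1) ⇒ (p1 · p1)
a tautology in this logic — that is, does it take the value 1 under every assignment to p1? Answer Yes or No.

Counterexample: take p1 = 0.
p1 ⇒ p1 = 0 ⇒ 0 = 1
p1 · p1 = 0 · 0 = 0
(p1 ⇒ p1) ⇒ (p1 · p1) = 1 ⇒ 0 = 0
This gives 0 ≠ 1.

No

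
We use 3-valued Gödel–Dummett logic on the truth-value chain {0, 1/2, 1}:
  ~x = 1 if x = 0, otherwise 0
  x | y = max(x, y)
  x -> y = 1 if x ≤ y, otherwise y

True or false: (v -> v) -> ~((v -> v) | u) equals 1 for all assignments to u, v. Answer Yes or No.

No

Counterexample: take u = 0, v = 0.
v -> v = 0 -> 0 = 1
(v -> v) | u = 1 | 0 = 1
~((v -> v) | u) = ~1 = 0
(v -> v) -> ~((v -> v) | u) = 1 -> 0 = 0
This gives 0 ≠ 1.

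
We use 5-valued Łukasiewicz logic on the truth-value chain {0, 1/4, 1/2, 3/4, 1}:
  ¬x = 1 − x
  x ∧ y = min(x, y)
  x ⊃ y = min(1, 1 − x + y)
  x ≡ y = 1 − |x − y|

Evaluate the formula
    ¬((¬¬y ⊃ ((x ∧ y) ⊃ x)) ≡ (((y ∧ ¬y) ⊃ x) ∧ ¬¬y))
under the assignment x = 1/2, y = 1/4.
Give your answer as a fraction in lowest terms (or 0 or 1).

3/4

¬y = ¬1/4 = 3/4
¬¬y = ¬3/4 = 1/4
x ∧ y = 1/2 ∧ 1/4 = 1/4
(x ∧ y) ⊃ x = 1/4 ⊃ 1/2 = 1
¬¬y ⊃ ((x ∧ y) ⊃ x) = 1/4 ⊃ 1 = 1
¬y = ¬1/4 = 3/4
y ∧ ¬y = 1/4 ∧ 3/4 = 1/4
(y ∧ ¬y) ⊃ x = 1/4 ⊃ 1/2 = 1
¬y = ¬1/4 = 3/4
¬¬y = ¬3/4 = 1/4
((y ∧ ¬y) ⊃ x) ∧ ¬¬y = 1 ∧ 1/4 = 1/4
(¬¬y ⊃ ((x ∧ y) ⊃ x)) ≡ (((y ∧ ¬y) ⊃ x) ∧ ¬¬y) = 1 ≡ 1/4 = 1/4
¬((¬¬y ⊃ ((x ∧ y) ⊃ x)) ≡ (((y ∧ ¬y) ⊃ x) ∧ ¬¬y)) = ¬1/4 = 3/4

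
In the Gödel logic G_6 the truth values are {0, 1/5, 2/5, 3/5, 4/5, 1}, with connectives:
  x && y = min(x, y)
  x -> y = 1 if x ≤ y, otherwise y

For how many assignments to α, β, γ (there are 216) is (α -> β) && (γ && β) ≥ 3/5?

54

value 1: 6 assignments (counts)
value 4/5: 18 assignments (counts)
value 3/5: 30 assignments (counts)
value 2/5: 42 assignments
value 1/5: 54 assignments
value 0: 66 assignments
So 54 of the 216 assignments meet the threshold.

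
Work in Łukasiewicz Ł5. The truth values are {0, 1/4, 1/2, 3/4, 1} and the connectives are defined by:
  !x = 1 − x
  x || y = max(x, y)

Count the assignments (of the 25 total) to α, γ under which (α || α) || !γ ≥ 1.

value 1: 9 assignments (counts)
value 3/4: 7 assignments
value 1/2: 5 assignments
value 1/4: 3 assignments
value 0: 1 assignment
So 9 of the 25 assignments meet the threshold.

9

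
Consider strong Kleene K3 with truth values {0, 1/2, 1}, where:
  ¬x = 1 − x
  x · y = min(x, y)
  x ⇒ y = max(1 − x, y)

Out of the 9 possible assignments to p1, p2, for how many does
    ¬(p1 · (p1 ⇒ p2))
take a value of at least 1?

p1 = 0, p2 = 0 ↦ 1  ≥
p1 = 0, p2 = 1/2 ↦ 1  ≥
p1 = 0, p2 = 1 ↦ 1  ≥
p1 = 1/2, p2 = 0 ↦ 1/2  <
p1 = 1/2, p2 = 1/2 ↦ 1/2  <
p1 = 1/2, p2 = 1 ↦ 1/2  <
p1 = 1, p2 = 0 ↦ 1  ≥
p1 = 1, p2 = 1/2 ↦ 1/2  <
p1 = 1, p2 = 1 ↦ 0  <
So 4 of the 9 assignments meet the threshold.

4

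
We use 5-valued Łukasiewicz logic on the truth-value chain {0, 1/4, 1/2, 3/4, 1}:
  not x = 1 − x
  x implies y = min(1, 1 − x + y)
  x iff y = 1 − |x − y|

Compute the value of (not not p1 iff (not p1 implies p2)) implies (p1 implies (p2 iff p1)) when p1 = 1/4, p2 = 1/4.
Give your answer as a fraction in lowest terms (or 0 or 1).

not p1 = not 1/4 = 3/4
not not p1 = not 3/4 = 1/4
not p1 = not 1/4 = 3/4
not p1 implies p2 = 3/4 implies 1/4 = 1/2
not not p1 iff (not p1 implies p2) = 1/4 iff 1/2 = 3/4
p2 iff p1 = 1/4 iff 1/4 = 1
p1 implies (p2 iff p1) = 1/4 implies 1 = 1
(not not p1 iff (not p1 implies p2)) implies (p1 implies (p2 iff p1)) = 3/4 implies 1 = 1

1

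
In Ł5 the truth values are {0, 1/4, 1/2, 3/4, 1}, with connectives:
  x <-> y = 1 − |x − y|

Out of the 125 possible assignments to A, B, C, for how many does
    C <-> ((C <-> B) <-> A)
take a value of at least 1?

value 1: 27 assignments (counts)
value 3/4: 42 assignments
value 1/2: 31 assignments
value 1/4: 18 assignments
value 0: 7 assignments
So 27 of the 125 assignments meet the threshold.

27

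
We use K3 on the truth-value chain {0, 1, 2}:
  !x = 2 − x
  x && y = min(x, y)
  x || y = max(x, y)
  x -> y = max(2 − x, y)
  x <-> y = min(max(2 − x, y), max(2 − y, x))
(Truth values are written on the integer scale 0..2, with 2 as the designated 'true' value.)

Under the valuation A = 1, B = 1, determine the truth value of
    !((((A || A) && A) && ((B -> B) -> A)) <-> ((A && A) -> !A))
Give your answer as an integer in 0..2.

A || A = 1 || 1 = 1
(A || A) && A = 1 && 1 = 1
B -> B = 1 -> 1 = 1
(B -> B) -> A = 1 -> 1 = 1
((A || A) && A) && ((B -> B) -> A) = 1 && 1 = 1
A && A = 1 && 1 = 1
!A = !1 = 1
(A && A) -> !A = 1 -> 1 = 1
(((A || A) && A) && ((B -> B) -> A)) <-> ((A && A) -> !A) = 1 <-> 1 = 1
!((((A || A) && A) && ((B -> B) -> A)) <-> ((A && A) -> !A)) = !1 = 1

1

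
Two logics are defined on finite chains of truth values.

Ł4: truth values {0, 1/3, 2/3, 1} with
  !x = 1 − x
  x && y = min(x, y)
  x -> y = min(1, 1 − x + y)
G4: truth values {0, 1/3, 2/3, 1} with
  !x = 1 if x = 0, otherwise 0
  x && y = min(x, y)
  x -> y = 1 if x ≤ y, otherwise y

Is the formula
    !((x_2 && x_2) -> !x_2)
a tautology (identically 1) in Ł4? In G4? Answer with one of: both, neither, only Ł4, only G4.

neither

In Ł4: at x_2 = 0 the value is 0 — not a tautology.
In G4: at x_2 = 0 the value is 0 — not a tautology.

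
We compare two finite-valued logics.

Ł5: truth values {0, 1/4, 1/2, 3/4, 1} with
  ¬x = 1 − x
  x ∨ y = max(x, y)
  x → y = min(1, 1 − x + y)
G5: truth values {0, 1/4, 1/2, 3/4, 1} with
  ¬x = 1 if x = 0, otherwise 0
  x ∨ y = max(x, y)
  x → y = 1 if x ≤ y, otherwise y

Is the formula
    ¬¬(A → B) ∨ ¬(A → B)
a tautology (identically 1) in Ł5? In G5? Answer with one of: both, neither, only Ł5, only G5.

only G5

In Ł5: at A = 1/4, B = 0 the value is 3/4 — not a tautology.
In G5: every assignment gives 1 — tautology.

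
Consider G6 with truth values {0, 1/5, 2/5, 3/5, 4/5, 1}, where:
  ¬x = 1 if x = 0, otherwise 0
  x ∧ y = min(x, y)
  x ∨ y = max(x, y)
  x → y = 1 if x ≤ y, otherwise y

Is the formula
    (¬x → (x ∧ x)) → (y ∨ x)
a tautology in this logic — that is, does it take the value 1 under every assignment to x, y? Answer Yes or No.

Counterexample: take x = 1/5, y = 0.
¬x = ¬1/5 = 0
x ∧ x = 1/5 ∧ 1/5 = 1/5
¬x → (x ∧ x) = 0 → 1/5 = 1
y ∨ x = 0 ∨ 1/5 = 1/5
(¬x → (x ∧ x)) → (y ∨ x) = 1 → 1/5 = 1/5
This gives 1/5 ≠ 1.

No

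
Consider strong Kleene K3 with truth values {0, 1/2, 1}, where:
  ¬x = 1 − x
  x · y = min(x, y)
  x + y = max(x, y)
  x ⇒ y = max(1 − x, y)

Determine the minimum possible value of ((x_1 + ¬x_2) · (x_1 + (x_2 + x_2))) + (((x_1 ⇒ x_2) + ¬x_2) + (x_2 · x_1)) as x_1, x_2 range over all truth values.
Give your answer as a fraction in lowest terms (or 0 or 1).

1/2

Take x_1 = 1/2, x_2 = 1/2:
¬x_2 = ¬1/2 = 1/2
x_1 + ¬x_2 = 1/2 + 1/2 = 1/2
x_2 + x_2 = 1/2 + 1/2 = 1/2
x_1 + (x_2 + x_2) = 1/2 + 1/2 = 1/2
(x_1 + ¬x_2) · (x_1 + (x_2 + x_2)) = 1/2 · 1/2 = 1/2
x_1 ⇒ x_2 = 1/2 ⇒ 1/2 = 1/2
¬x_2 = ¬1/2 = 1/2
(x_1 ⇒ x_2) + ¬x_2 = 1/2 + 1/2 = 1/2
x_2 · x_1 = 1/2 · 1/2 = 1/2
((x_1 ⇒ x_2) + ¬x_2) + (x_2 · x_1) = 1/2 + 1/2 = 1/2
((x_1 + ¬x_2) · (x_1 + (x_2 + x_2))) + (((x_1 ⇒ x_2) + ¬x_2) + (x_2 · x_1)) = 1/2 + 1/2 = 1/2
No assignment yields a value below 1/2, so this is the minimum.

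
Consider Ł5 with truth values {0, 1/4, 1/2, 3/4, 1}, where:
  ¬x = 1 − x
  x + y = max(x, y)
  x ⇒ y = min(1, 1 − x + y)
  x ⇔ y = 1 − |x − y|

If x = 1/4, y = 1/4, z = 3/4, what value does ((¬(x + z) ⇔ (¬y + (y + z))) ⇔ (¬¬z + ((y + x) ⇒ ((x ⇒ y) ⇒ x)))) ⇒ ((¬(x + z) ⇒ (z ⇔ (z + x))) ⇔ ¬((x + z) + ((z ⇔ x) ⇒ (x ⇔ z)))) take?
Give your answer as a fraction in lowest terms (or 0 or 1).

x + z = 1/4 + 3/4 = 3/4
¬(x + z) = ¬3/4 = 1/4
¬y = ¬1/4 = 3/4
y + z = 1/4 + 3/4 = 3/4
¬y + (y + z) = 3/4 + 3/4 = 3/4
¬(x + z) ⇔ (¬y + (y + z)) = 1/4 ⇔ 3/4 = 1/2
¬z = ¬3/4 = 1/4
¬¬z = ¬1/4 = 3/4
y + x = 1/4 + 1/4 = 1/4
x ⇒ y = 1/4 ⇒ 1/4 = 1
(x ⇒ y) ⇒ x = 1 ⇒ 1/4 = 1/4
(y + x) ⇒ ((x ⇒ y) ⇒ x) = 1/4 ⇒ 1/4 = 1
¬¬z + ((y + x) ⇒ ((x ⇒ y) ⇒ x)) = 3/4 + 1 = 1
(¬(x + z) ⇔ (¬y + (y + z))) ⇔ (¬¬z + ((y + x) ⇒ ((x ⇒ y) ⇒ x))) = 1/2 ⇔ 1 = 1/2
x + z = 1/4 + 3/4 = 3/4
¬(x + z) = ¬3/4 = 1/4
z + x = 3/4 + 1/4 = 3/4
z ⇔ (z + x) = 3/4 ⇔ 3/4 = 1
¬(x + z) ⇒ (z ⇔ (z + x)) = 1/4 ⇒ 1 = 1
x + z = 1/4 + 3/4 = 3/4
z ⇔ x = 3/4 ⇔ 1/4 = 1/2
x ⇔ z = 1/4 ⇔ 3/4 = 1/2
(z ⇔ x) ⇒ (x ⇔ z) = 1/2 ⇒ 1/2 = 1
(x + z) + ((z ⇔ x) ⇒ (x ⇔ z)) = 3/4 + 1 = 1
¬((x + z) + ((z ⇔ x) ⇒ (x ⇔ z))) = ¬1 = 0
(¬(x + z) ⇒ (z ⇔ (z + x))) ⇔ ¬((x + z) + ((z ⇔ x) ⇒ (x ⇔ z))) = 1 ⇔ 0 = 0
((¬(x + z) ⇔ (¬y + (y + z))) ⇔ (¬¬z + ((y + x) ⇒ ((x ⇒ y) ⇒ x)))) ⇒ ((¬(x + z) ⇒ (z ⇔ (z + x))) ⇔ ¬((x + z) + ((z ⇔ x) ⇒ (x ⇔ z)))) = 1/2 ⇒ 0 = 1/2

1/2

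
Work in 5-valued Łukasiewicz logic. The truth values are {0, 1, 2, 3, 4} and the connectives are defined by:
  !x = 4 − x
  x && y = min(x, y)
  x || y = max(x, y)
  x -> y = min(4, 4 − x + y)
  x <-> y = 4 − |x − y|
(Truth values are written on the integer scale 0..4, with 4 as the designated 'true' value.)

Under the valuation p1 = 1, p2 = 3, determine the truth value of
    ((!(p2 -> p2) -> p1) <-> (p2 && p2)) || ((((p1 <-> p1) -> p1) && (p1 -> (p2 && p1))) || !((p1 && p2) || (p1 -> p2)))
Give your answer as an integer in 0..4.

p2 -> p2 = 3 -> 3 = 4
!(p2 -> p2) = !4 = 0
!(p2 -> p2) -> p1 = 0 -> 1 = 4
p2 && p2 = 3 && 3 = 3
(!(p2 -> p2) -> p1) <-> (p2 && p2) = 4 <-> 3 = 3
p1 <-> p1 = 1 <-> 1 = 4
(p1 <-> p1) -> p1 = 4 -> 1 = 1
p2 && p1 = 3 && 1 = 1
p1 -> (p2 && p1) = 1 -> 1 = 4
((p1 <-> p1) -> p1) && (p1 -> (p2 && p1)) = 1 && 4 = 1
p1 && p2 = 1 && 3 = 1
p1 -> p2 = 1 -> 3 = 4
(p1 && p2) || (p1 -> p2) = 1 || 4 = 4
!((p1 && p2) || (p1 -> p2)) = !4 = 0
(((p1 <-> p1) -> p1) && (p1 -> (p2 && p1))) || !((p1 && p2) || (p1 -> p2)) = 1 || 0 = 1
((!(p2 -> p2) -> p1) <-> (p2 && p2)) || ((((p1 <-> p1) -> p1) && (p1 -> (p2 && p1))) || !((p1 && p2) || (p1 -> p2))) = 3 || 1 = 3

3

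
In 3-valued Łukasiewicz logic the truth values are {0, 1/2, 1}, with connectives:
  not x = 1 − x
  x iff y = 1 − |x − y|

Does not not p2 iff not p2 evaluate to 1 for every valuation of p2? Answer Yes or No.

No

Counterexample: take p2 = 0.
not p2 = not 0 = 1
not not p2 = not 1 = 0
not p2 = not 0 = 1
not not p2 iff not p2 = 0 iff 1 = 0
This gives 0 ≠ 1.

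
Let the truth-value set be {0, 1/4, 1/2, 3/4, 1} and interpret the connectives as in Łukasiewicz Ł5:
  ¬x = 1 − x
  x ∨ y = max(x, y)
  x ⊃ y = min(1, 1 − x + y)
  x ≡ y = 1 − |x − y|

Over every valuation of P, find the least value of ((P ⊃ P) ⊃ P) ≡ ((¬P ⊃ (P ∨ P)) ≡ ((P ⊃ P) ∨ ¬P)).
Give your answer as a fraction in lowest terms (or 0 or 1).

Take P = 1/2:
P ⊃ P = 1/2 ⊃ 1/2 = 1
(P ⊃ P) ⊃ P = 1 ⊃ 1/2 = 1/2
¬P = ¬1/2 = 1/2
P ∨ P = 1/2 ∨ 1/2 = 1/2
¬P ⊃ (P ∨ P) = 1/2 ⊃ 1/2 = 1
P ⊃ P = 1/2 ⊃ 1/2 = 1
¬P = ¬1/2 = 1/2
(P ⊃ P) ∨ ¬P = 1 ∨ 1/2 = 1
(¬P ⊃ (P ∨ P)) ≡ ((P ⊃ P) ∨ ¬P) = 1 ≡ 1 = 1
((P ⊃ P) ⊃ P) ≡ ((¬P ⊃ (P ∨ P)) ≡ ((P ⊃ P) ∨ ¬P)) = 1/2 ≡ 1 = 1/2
No assignment yields a value below 1/2, so this is the minimum.

1/2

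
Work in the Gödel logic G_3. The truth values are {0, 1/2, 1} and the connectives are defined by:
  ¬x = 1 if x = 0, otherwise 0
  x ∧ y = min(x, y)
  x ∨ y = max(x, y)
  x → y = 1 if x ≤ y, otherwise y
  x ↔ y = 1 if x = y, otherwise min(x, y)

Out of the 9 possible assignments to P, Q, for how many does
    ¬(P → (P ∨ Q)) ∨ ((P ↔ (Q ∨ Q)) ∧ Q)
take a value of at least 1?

1

P = 0, Q = 0 ↦ 0  <
P = 0, Q = 1/2 ↦ 0  <
P = 0, Q = 1 ↦ 0  <
P = 1/2, Q = 0 ↦ 0  <
P = 1/2, Q = 1/2 ↦ 1/2  <
P = 1/2, Q = 1 ↦ 1/2  <
P = 1, Q = 0 ↦ 0  <
P = 1, Q = 1/2 ↦ 1/2  <
P = 1, Q = 1 ↦ 1  ≥
So 1 of the 9 assignments meets the threshold.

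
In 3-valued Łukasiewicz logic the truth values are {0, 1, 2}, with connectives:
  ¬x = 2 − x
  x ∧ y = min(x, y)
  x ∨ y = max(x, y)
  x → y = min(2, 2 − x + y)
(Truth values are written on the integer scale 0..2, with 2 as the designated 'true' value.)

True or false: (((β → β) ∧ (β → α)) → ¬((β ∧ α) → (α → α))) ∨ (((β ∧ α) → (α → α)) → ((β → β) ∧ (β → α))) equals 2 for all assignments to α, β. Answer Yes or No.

No

Counterexample: take α = 0, β = 1.
β → β = 1 → 1 = 2
β → α = 1 → 0 = 1
(β → β) ∧ (β → α) = 2 ∧ 1 = 1
β ∧ α = 1 ∧ 0 = 0
α → α = 0 → 0 = 2
(β ∧ α) → (α → α) = 0 → 2 = 2
¬((β ∧ α) → (α → α)) = ¬2 = 0
((β → β) ∧ (β → α)) → ¬((β ∧ α) → (α → α)) = 1 → 0 = 1
β ∧ α = 1 ∧ 0 = 0
α → α = 0 → 0 = 2
(β ∧ α) → (α → α) = 0 → 2 = 2
β → β = 1 → 1 = 2
β → α = 1 → 0 = 1
(β → β) ∧ (β → α) = 2 ∧ 1 = 1
((β ∧ α) → (α → α)) → ((β → β) ∧ (β → α)) = 2 → 1 = 1
(((β → β) ∧ (β → α)) → ¬((β ∧ α) → (α → α))) ∨ (((β ∧ α) → (α → α)) → ((β → β) ∧ (β → α))) = 1 ∨ 1 = 1
This gives 1 ≠ 2.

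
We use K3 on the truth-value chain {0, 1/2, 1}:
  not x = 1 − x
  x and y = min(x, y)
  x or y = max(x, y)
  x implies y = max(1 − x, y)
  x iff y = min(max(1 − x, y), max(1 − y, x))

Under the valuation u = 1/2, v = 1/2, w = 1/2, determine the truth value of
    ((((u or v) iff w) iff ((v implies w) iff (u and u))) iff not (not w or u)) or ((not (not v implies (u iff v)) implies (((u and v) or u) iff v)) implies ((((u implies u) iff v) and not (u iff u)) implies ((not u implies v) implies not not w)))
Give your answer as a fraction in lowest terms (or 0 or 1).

1/2

u or v = 1/2 or 1/2 = 1/2
(u or v) iff w = 1/2 iff 1/2 = 1/2
v implies w = 1/2 implies 1/2 = 1/2
u and u = 1/2 and 1/2 = 1/2
(v implies w) iff (u and u) = 1/2 iff 1/2 = 1/2
((u or v) iff w) iff ((v implies w) iff (u and u)) = 1/2 iff 1/2 = 1/2
not w = not 1/2 = 1/2
not w or u = 1/2 or 1/2 = 1/2
not (not w or u) = not 1/2 = 1/2
(((u or v) iff w) iff ((v implies w) iff (u and u))) iff not (not w or u) = 1/2 iff 1/2 = 1/2
not v = not 1/2 = 1/2
u iff v = 1/2 iff 1/2 = 1/2
not v implies (u iff v) = 1/2 implies 1/2 = 1/2
not (not v implies (u iff v)) = not 1/2 = 1/2
u and v = 1/2 and 1/2 = 1/2
(u and v) or u = 1/2 or 1/2 = 1/2
((u and v) or u) iff v = 1/2 iff 1/2 = 1/2
not (not v implies (u iff v)) implies (((u and v) or u) iff v) = 1/2 implies 1/2 = 1/2
u implies u = 1/2 implies 1/2 = 1/2
(u implies u) iff v = 1/2 iff 1/2 = 1/2
u iff u = 1/2 iff 1/2 = 1/2
not (u iff u) = not 1/2 = 1/2
((u implies u) iff v) and not (u iff u) = 1/2 and 1/2 = 1/2
not u = not 1/2 = 1/2
not u implies v = 1/2 implies 1/2 = 1/2
not w = not 1/2 = 1/2
not not w = not 1/2 = 1/2
(not u implies v) implies not not w = 1/2 implies 1/2 = 1/2
(((u implies u) iff v) and not (u iff u)) implies ((not u implies v) implies not not w) = 1/2 implies 1/2 = 1/2
(not (not v implies (u iff v)) implies (((u and v) or u) iff v)) implies ((((u implies u) iff v) and not (u iff u)) implies ((not u implies v) implies not not w)) = 1/2 implies 1/2 = 1/2
((((u or v) iff w) iff ((v implies w) iff (u and u))) iff not (not w or u)) or ((not (not v implies (u iff v)) implies (((u and v) or u) iff v)) implies ((((u implies u) iff v) and not (u iff u)) implies ((not u implies v) implies not not w))) = 1/2 or 1/2 = 1/2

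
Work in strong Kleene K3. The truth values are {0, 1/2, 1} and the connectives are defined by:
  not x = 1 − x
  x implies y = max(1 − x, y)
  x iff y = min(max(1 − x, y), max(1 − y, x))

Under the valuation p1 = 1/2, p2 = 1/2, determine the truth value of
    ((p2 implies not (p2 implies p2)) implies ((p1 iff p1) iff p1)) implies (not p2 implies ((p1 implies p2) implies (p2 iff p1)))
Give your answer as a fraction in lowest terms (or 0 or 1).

1/2

p2 implies p2 = 1/2 implies 1/2 = 1/2
not (p2 implies p2) = not 1/2 = 1/2
p2 implies not (p2 implies p2) = 1/2 implies 1/2 = 1/2
p1 iff p1 = 1/2 iff 1/2 = 1/2
(p1 iff p1) iff p1 = 1/2 iff 1/2 = 1/2
(p2 implies not (p2 implies p2)) implies ((p1 iff p1) iff p1) = 1/2 implies 1/2 = 1/2
not p2 = not 1/2 = 1/2
p1 implies p2 = 1/2 implies 1/2 = 1/2
p2 iff p1 = 1/2 iff 1/2 = 1/2
(p1 implies p2) implies (p2 iff p1) = 1/2 implies 1/2 = 1/2
not p2 implies ((p1 implies p2) implies (p2 iff p1)) = 1/2 implies 1/2 = 1/2
((p2 implies not (p2 implies p2)) implies ((p1 iff p1) iff p1)) implies (not p2 implies ((p1 implies p2) implies (p2 iff p1))) = 1/2 implies 1/2 = 1/2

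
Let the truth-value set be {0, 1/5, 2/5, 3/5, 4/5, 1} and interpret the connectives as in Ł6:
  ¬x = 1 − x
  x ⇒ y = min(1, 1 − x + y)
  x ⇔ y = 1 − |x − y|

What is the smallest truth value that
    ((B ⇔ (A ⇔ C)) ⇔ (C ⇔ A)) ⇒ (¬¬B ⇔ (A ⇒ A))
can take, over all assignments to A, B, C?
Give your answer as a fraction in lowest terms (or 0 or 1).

1/5

Take A = 0, B = 0, C = 2/5:
A ⇔ C = 0 ⇔ 2/5 = 3/5
B ⇔ (A ⇔ C) = 0 ⇔ 3/5 = 2/5
C ⇔ A = 2/5 ⇔ 0 = 3/5
(B ⇔ (A ⇔ C)) ⇔ (C ⇔ A) = 2/5 ⇔ 3/5 = 4/5
¬B = ¬0 = 1
¬¬B = ¬1 = 0
A ⇒ A = 0 ⇒ 0 = 1
¬¬B ⇔ (A ⇒ A) = 0 ⇔ 1 = 0
((B ⇔ (A ⇔ C)) ⇔ (C ⇔ A)) ⇒ (¬¬B ⇔ (A ⇒ A)) = 4/5 ⇒ 0 = 1/5
No assignment yields a value below 1/5, so this is the minimum.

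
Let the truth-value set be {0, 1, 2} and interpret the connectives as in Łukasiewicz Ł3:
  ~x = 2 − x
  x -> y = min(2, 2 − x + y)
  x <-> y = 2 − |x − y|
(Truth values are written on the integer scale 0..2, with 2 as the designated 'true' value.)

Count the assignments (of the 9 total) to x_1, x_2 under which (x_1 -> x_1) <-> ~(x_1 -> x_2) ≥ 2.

1

x_1 = 0, x_2 = 0 ↦ 0  <
x_1 = 0, x_2 = 1 ↦ 0  <
x_1 = 0, x_2 = 2 ↦ 0  <
x_1 = 1, x_2 = 0 ↦ 1  <
x_1 = 1, x_2 = 1 ↦ 0  <
x_1 = 1, x_2 = 2 ↦ 0  <
x_1 = 2, x_2 = 0 ↦ 2  ≥
x_1 = 2, x_2 = 1 ↦ 1  <
x_1 = 2, x_2 = 2 ↦ 0  <
So 1 of the 9 assignments meets the threshold.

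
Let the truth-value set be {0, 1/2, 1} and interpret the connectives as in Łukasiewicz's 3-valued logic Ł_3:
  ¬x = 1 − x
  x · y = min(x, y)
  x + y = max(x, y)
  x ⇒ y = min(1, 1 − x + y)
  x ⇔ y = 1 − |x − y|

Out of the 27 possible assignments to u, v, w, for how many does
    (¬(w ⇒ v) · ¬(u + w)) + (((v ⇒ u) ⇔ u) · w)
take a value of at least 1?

5

value 1: 5 assignments (counts)
value 1/2: 12 assignments
value 0: 10 assignments
So 5 of the 27 assignments meet the threshold.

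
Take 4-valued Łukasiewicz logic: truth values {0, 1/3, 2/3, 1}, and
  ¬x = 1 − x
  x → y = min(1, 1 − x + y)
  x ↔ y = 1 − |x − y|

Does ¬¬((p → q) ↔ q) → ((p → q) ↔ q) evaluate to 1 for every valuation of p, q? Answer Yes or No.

Yes

p = 0, q = 0 ↦ 1
p = 0, q = 1/3 ↦ 1
p = 0, q = 2/3 ↦ 1
p = 0, q = 1 ↦ 1
p = 1/3, q = 0 ↦ 1
p = 1/3, q = 1/3 ↦ 1
p = 1/3, q = 2/3 ↦ 1
p = 1/3, q = 1 ↦ 1
p = 2/3, q = 0 ↦ 1
p = 2/3, q = 1/3 ↦ 1
p = 2/3, q = 2/3 ↦ 1
p = 2/3, q = 1 ↦ 1
p = 1, q = 0 ↦ 1
p = 1, q = 1/3 ↦ 1
p = 1, q = 2/3 ↦ 1
p = 1, q = 1 ↦ 1
Every assignment gives a value ≥ 1.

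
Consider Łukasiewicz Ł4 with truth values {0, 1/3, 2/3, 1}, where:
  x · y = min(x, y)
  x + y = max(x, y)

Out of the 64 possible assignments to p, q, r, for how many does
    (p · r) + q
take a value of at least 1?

19

value 1: 19 assignments (counts)
value 2/3: 21 assignments
value 1/3: 17 assignments
value 0: 7 assignments
So 19 of the 64 assignments meet the threshold.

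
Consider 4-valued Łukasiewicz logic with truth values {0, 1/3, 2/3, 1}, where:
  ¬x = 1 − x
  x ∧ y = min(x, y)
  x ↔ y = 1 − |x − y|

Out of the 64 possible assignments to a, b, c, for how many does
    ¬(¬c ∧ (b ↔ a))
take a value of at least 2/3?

value 1: 22 assignments (counts)
value 2/3: 22 assignments (counts)
value 1/3: 16 assignments
value 0: 4 assignments
So 44 of the 64 assignments meet the threshold.

44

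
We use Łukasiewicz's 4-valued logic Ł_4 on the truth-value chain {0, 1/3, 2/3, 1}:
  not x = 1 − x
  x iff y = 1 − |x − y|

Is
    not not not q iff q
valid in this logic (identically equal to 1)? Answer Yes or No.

Counterexample: take q = 0.
not q = not 0 = 1
not not q = not 1 = 0
not not not q = not 0 = 1
not not not q iff q = 1 iff 0 = 0
This gives 0 ≠ 1.

No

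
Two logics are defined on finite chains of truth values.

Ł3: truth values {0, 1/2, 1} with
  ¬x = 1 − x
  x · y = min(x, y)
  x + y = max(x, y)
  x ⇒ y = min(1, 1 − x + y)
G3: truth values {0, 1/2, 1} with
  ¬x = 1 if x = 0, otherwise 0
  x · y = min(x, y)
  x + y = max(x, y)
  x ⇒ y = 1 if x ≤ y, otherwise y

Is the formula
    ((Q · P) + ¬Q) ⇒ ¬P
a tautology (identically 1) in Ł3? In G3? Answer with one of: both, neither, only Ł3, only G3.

neither

In Ł3: at P = 1/2, Q = 0 the value is 1/2 — not a tautology.
In G3: at P = 1/2, Q = 0 the value is 0 — not a tautology.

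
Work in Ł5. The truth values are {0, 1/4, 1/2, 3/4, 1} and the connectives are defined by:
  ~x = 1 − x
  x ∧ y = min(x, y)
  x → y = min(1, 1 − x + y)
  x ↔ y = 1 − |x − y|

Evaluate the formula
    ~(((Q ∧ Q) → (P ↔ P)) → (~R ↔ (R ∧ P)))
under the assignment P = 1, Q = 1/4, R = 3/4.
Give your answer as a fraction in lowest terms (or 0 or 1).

Q ∧ Q = 1/4 ∧ 1/4 = 1/4
P ↔ P = 1 ↔ 1 = 1
(Q ∧ Q) → (P ↔ P) = 1/4 → 1 = 1
~R = ~3/4 = 1/4
R ∧ P = 3/4 ∧ 1 = 3/4
~R ↔ (R ∧ P) = 1/4 ↔ 3/4 = 1/2
((Q ∧ Q) → (P ↔ P)) → (~R ↔ (R ∧ P)) = 1 → 1/2 = 1/2
~(((Q ∧ Q) → (P ↔ P)) → (~R ↔ (R ∧ P))) = ~1/2 = 1/2

1/2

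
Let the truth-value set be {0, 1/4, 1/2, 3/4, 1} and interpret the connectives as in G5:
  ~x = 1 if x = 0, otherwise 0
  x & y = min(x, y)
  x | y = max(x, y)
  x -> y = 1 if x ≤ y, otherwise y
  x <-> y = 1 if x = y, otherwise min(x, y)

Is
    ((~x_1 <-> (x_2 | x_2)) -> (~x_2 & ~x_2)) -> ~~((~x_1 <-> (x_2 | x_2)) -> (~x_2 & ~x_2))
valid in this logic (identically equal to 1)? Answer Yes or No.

At x_1 = 0, x_2 = 3/4, for instance:
~x_1 = ~0 = 1
x_2 | x_2 = 3/4 | 3/4 = 3/4
~x_1 <-> (x_2 | x_2) = 1 <-> 3/4 = 3/4
~x_2 = ~3/4 = 0
~x_2 = ~3/4 = 0
~x_2 & ~x_2 = 0 & 0 = 0
(~x_1 <-> (x_2 | x_2)) -> (~x_2 & ~x_2) = 3/4 -> 0 = 0
~((~x_1 <-> (x_2 | x_2)) -> (~x_2 & ~x_2)) = ~0 = 1
~~((~x_1 <-> (x_2 | x_2)) -> (~x_2 & ~x_2)) = ~1 = 0
((~x_1 <-> (x_2 | x_2)) -> (~x_2 & ~x_2)) -> ~~((~x_1 <-> (x_2 | x_2)) -> (~x_2 & ~x_2)) = 0 -> 0 = 1
and checking the remaining 24 assignments likewise gives ≥ 1 in every case.

Yes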